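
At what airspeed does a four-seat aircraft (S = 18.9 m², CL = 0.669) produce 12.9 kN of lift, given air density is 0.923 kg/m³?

L = ½ρv²S·CL ⇒ v = √(2L/(ρ·S·CL))
v = √(2 × 12900 / (0.923 × 18.9 × 0.669)) = √2211 = 47 m/s

v = 47 m/s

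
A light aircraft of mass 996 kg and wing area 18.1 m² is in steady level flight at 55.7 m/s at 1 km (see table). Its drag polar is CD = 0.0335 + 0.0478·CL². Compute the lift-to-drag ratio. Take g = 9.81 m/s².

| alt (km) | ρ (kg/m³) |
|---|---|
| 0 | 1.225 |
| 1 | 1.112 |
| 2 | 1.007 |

At 1 km, from the table: ρ = 1.112 kg/m³.
In steady level flight, lift balances weight: W = mg = 996 × 9.81 = 9770.8 N.
Dynamic pressure q = 0.5 × 1.112 × 55.7² = 1725 Pa.
CL = 2W/(ρv²S) = 2×9770.8/(1.112×55.7²×18.1) = 0.3129.
CD = 0.0335 + 0.0478 × 0.3129² = 0.03818.
L/D = CL/CD = 0.3129 / 0.03818 = 8.2

L/D = 8.2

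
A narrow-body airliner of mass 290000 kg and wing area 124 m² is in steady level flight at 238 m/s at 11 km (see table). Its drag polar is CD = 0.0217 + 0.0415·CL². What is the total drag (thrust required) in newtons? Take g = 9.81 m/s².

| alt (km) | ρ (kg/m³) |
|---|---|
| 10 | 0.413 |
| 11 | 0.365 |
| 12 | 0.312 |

D = 2.9×10^5 N

At 11 km, from the table: ρ = 0.365 kg/m³.
In steady level flight, lift balances weight: W = mg = 290000 × 9.81 = 2.8449×10^6 N.
Dynamic pressure q = 0.5 × 0.365 × 238² = 10340 Pa.
Required CL = L/(qS) = 2.8449×10^6/(10340·124) = 2.219.
CD = 0.0217 + 0.0415 × 2.219² = 0.2261.
D = q·S·CD = 10340 × 124 × 0.2261 = 2.898×10^5 N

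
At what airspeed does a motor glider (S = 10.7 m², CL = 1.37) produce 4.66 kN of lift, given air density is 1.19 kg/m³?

v = 23.1 m/s

L = ½ρv²S·CL ⇒ v = √(2L/(ρ·S·CL))
v = √(2 × 4660 / (1.19 × 10.7 × 1.37)) = √534.3 = 23.1 m/s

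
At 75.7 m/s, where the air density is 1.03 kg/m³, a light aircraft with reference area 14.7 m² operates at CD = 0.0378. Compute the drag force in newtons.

D = ½ρv²S·CD = ½ × 1.03 × 75.7² × 14.7 × 0.0378 = 1640 N

D = 1640 N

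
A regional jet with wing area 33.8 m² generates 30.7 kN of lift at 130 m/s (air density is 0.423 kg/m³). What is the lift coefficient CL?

CL = 0.254

From L = ½ρv²S·CL, rearranging gives CL = 2L/(ρv²S).
CL = 2 × 30700 / (0.423 × 130² × 33.8) = 0.254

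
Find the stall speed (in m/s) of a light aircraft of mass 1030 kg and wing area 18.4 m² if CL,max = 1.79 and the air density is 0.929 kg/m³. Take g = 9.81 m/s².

V_stall = 25.7 m/s

Weight W = mg = 1030 × 9.81 = 10100 N.
V_stall = √(2W/(ρ·S·CL,max)) = √(2 × 10100 / (0.929 × 18.4 × 1.79))
V_stall = √660.5 = 25.7 m/s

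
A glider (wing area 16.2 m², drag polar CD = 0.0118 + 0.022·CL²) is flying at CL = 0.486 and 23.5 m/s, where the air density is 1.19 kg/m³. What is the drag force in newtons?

D = 90.5 N

CD = 0.0118 + 0.022 × 0.486² = 0.017
D = ½ρv²S·CD = ½ × 1.19 × 23.5² × 16.2 × 0.017 = 90.5 N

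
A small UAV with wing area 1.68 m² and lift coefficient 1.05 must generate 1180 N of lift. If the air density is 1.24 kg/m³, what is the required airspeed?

v = 32.8 m/s

L = ½ρv²S·CL ⇒ v = √(2L/(ρ·S·CL))
v = √(2 × 1180 / (1.24 × 1.68 × 1.05)) = √1079 = 32.8 m/s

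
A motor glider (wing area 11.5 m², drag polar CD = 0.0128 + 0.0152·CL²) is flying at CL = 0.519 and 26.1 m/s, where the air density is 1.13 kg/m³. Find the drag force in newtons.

D = 74.8 N

CD = 0.0128 + 0.0152 × 0.519² = 0.01689
D = ½ρv²S·CD = ½ × 1.13 × 26.1² × 11.5 × 0.01689 = 74.8 N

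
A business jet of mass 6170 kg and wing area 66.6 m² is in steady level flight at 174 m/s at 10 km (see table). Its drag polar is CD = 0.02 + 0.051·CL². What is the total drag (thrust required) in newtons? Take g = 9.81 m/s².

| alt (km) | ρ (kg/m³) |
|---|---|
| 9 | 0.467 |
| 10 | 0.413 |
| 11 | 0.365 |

D = 8780 N

At 10 km, from the table: ρ = 0.413 kg/m³.
Weight W = mg = 6170 × 9.81 = 60528 N; in level flight L = W.
q = ½ρv² = ½ × 0.413 × 174² = 6252 Pa.
Required CL = L/(qS) = 60528/(6252·66.6) = 0.1454.
CD = 0.02 + 0.051 × 0.1454² = 0.02108.
D = q·S·CD = 6252 × 66.6 × 0.02108 = 8776 N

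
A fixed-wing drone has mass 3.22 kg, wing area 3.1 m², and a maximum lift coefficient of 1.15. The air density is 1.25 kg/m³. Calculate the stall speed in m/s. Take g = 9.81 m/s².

At stall, lift equals weight: L = W = m·g = 3.22 × 9.81 = 31.59 N.
V_stall = √(2W/(ρ·S·CL,max)) = √(2 × 31.59 / (1.25 × 3.1 × 1.15))
V_stall = √14.18 = 3.77 m/s

V_stall = 3.77 m/s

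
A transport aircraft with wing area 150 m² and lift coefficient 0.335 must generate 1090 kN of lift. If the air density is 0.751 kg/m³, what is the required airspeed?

v = 240 m/s

L = ½ρv²S·CL ⇒ v = √(2L/(ρ·S·CL))
v = √(2 × 1.09×10^6 / (0.751 × 150 × 0.335)) = √57770 = 240 m/s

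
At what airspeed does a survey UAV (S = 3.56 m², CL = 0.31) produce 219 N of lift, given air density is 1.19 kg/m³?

L = ½ρv²S·CL ⇒ v = √(2L/(ρ·S·CL))
v = √(2 × 219 / (1.19 × 3.56 × 0.31)) = √333.5 = 18.3 m/s

v = 18.3 m/s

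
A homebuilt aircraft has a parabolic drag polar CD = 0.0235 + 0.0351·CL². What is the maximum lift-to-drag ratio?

(L/D)max = 17.4

For CD = CD0 + K·CL², (L/D)max occurs at CL* = √(CD0/K) and equals 1/(2√(K·CD0)).
(L/D)max = 1/(2√(0.0351 × 0.0235)) = 1/(2 × 0.02872) = 17.4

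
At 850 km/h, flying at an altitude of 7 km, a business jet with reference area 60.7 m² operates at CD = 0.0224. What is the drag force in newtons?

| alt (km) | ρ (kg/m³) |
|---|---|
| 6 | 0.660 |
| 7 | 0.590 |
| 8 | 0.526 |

D = 22400 N

At 7 km, from the table: ρ = 0.590 kg/m³.
Convert speed: v = 850 km/h ÷ 3.6 = 236.1 m/s.
Dynamic pressure q = ½ρv² = ½ × 0.59 × 236.1² = 16450 Pa.
D = q·S·CD = 16450 × 60.7 × 0.0224 = 22400 N ≈ 22.4 kN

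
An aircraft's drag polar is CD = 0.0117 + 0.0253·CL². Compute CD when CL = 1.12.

CD = 0.0434

CD = 0.0117 + 0.0253 × 1.12² = 0.0117 + 0.03174 = 0.0434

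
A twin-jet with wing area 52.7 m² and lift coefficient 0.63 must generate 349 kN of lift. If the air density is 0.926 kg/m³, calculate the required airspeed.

L = ½ρv²S·CL ⇒ v = √(2L/(ρ·S·CL))
v = √(2 × 3.49×10^5 / (0.926 × 52.7 × 0.63)) = √22700 = 151 m/s

v = 151 m/s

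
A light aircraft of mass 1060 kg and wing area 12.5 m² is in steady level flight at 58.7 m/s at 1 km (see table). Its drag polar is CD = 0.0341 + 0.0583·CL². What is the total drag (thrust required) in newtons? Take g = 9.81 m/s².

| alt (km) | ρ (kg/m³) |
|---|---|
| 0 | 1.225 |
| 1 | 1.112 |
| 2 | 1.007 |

D = 1080 N

At 1 km, from the table: ρ = 1.112 kg/m³.
Weight W = mg = 1060 × 9.81 = 10399 N; in level flight L = W.
q = ½ρv² = ½ × 1.112 × 58.7² = 1916 Pa.
Required CL = L/(qS) = 10399/(1916·12.5) = 0.4342.
CD = 0.0341 + 0.0583 × 0.4342² = 0.04509.
D = q·S·CD = 1916 × 12.5 × 0.04509 = 1080 N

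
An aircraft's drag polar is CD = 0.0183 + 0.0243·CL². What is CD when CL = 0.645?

CD = 0.0284

CD = 0.0183 + 0.0243 × 0.645² = 0.0183 + 0.01011 = 0.0284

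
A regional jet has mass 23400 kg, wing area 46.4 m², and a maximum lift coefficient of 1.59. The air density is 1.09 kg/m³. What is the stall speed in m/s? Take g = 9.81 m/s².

V_stall = 75.6 m/s

Stall occurs when L = W at CL,max. W = mg = 23400 × 9.81 = 2.296×10^5 N.
From L = ½ρV²S·CL,max = W: V_stall = √(2W/(ρSCL,max)) = √(2·2.296×10^5/(1.09·46.4·1.59))
V_stall = √5709 = 75.6 m/s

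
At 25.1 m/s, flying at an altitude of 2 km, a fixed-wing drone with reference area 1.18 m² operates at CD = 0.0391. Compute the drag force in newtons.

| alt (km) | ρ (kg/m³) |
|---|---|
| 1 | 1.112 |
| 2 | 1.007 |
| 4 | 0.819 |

D = 14.6 N

At 2 km, from the table: ρ = 1.007 kg/m³.
D = ½ρv²S·CD = ½ × 1.007 × 25.1² × 1.18 × 0.0391 = 14.6 N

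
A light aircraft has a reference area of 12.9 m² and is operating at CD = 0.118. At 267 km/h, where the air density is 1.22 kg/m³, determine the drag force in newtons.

Convert speed: v = 267 km/h ÷ 3.6 = 74.17 m/s.
D = ½ρv²S·CD = ½ × 1.22 × 74.17² × 12.9 × 0.118 = 5110 N ≈ 5.11 kN

D = 5110 N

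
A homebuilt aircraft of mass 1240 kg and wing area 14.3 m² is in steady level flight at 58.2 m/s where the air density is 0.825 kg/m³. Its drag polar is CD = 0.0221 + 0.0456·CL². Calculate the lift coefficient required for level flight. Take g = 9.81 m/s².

CL = 0.609

Level flight ⇒ L = W = m·g = 1240 × 9.81 = 12164 N.
q = ½ρv² = ½ × 0.825 × 58.2² = 1397 Pa.
Required CL = L/(qS) = 12164/(1397·14.3) = 0.6088.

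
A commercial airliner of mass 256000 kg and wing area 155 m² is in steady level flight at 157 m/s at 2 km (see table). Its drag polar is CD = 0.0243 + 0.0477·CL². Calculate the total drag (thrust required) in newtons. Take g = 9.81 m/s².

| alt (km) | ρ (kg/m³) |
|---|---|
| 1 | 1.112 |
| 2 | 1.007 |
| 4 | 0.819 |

D = 2.03×10^5 N

At 2 km, from the table: ρ = 1.007 kg/m³.
Weight W = mg = 256000 × 9.81 = 2.5114×10^6 N; in level flight L = W.
q = ½ρv² = ½ × 1.007 × 157² = 12410 Pa.
Required CL = L/(qS) = 2.5114×10^6/(12410·155) = 1.306.
CD = 0.0243 + 0.0477 × 1.306² = 0.1056.
D = q·S·CD = 12410 × 155 × 0.1056 = 2.031×10^5 N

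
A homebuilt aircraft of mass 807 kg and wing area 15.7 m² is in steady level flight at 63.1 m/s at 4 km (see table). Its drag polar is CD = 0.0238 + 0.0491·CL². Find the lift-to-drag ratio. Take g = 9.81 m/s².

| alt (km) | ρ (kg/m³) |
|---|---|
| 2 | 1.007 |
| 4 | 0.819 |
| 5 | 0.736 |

At 4 km, from the table: ρ = 0.819 kg/m³.
Level flight ⇒ L = W = m·g = 807 × 9.81 = 7916.7 N.
Dynamic pressure q = 0.5 × 0.819 × 63.1² = 1630 Pa.
CL = W/(q·S) = 7916.7 / (1630 × 15.7) = 0.3093.
CD = 0.0238 + 0.0491 × 0.3093² = 0.0285.
L/D = CL/CD = 0.3093 / 0.0285 = 10.9

L/D = 10.9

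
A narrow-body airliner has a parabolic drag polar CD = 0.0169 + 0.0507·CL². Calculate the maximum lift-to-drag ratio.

For CD = CD0 + K·CL², (L/D)max occurs at CL* = √(CD0/K) and equals 1/(2√(K·CD0)).
(L/D)max = 1/(2√(0.0507 × 0.0169)) = 1/(2 × 0.02927) = 17.1

(L/D)max = 17.1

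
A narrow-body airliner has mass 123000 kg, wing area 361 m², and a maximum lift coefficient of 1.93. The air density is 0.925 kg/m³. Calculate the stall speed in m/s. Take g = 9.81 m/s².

V_stall = 61.2 m/s

Stall occurs when L = W at CL,max. W = mg = 123000 × 9.81 = 1.207×10^6 N.
V_stall = √(2W/(ρ·S·CL,max)) = √(2 × 1.207×10^6 / (0.925 × 361 × 1.93))
V_stall = √3745 = 61.2 m/s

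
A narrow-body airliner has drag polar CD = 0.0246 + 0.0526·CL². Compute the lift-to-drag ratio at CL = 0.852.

CD = 0.0246 + 0.0526 × 0.852² = 0.06278
L/D = CL/CD = 0.852 / 0.06278 = 13.6

L/D = 13.6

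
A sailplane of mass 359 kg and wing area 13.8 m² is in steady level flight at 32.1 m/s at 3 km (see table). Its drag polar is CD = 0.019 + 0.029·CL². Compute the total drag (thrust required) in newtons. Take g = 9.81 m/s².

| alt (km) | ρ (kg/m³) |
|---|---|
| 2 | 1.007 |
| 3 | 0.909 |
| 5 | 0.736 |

D = 178 N

At 3 km, from the table: ρ = 0.909 kg/m³.
In steady level flight, lift balances weight: W = mg = 359 × 9.81 = 3521.8 N.
q = ½ρv² = ½ × 0.909 × 32.1² = 468.3 Pa.
Required CL = L/(qS) = 3521.8/(468.3·13.8) = 0.5449.
CD = 0.019 + 0.029 × 0.5449² = 0.02761.
D = q·S·CD = 468.3 × 13.8 × 0.02761 = 178.4 N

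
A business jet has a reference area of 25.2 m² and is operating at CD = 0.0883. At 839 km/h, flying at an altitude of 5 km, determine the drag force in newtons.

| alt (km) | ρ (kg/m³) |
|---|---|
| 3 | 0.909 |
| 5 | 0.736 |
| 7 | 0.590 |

At 5 km, from the table: ρ = 0.736 kg/m³.
Convert speed: v = 839 km/h ÷ 3.6 = 233.1 m/s.
Dynamic pressure q = ½ρv² = ½ × 0.736 × 233.1² = 19990 Pa.
D = q·S·CD = 19990 × 25.2 × 0.0883 = 44500 N ≈ 44.5 kN

D = 44500 N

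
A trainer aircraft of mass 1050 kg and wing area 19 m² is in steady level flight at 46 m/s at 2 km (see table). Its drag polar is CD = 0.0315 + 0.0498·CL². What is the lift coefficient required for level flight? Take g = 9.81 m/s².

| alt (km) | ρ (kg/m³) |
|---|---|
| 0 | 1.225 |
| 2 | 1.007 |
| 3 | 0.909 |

At 2 km, from the table: ρ = 1.007 kg/m³.
Level flight ⇒ L = W = m·g = 1050 × 9.81 = 10300 N.
Dynamic pressure q = 0.5 × 1.007 × 46² = 1065 Pa.
Required CL = L/(qS) = 10300/(1065·19) = 0.5088.

CL = 0.509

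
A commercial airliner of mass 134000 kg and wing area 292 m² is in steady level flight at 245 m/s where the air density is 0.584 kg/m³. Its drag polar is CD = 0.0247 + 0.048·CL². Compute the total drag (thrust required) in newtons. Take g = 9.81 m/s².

In steady level flight, lift balances weight: W = mg = 134000 × 9.81 = 1.3145×10^6 N.
Dynamic pressure q = 0.5 × 0.584 × 245² = 17530 Pa.
CL = 2W/(ρv²S) = 2×1.3145×10^6/(0.584×245²×292) = 0.2568.
CD = 0.0247 + 0.048 × 0.2568² = 0.02787.
D = q·S·CD = 17530 × 292 × 0.02787 = 1.426×10^5 N

D = 1.43×10^5 N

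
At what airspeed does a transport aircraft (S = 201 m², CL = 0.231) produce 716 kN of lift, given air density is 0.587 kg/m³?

L = ½ρv²S·CL ⇒ v = √(2L/(ρ·S·CL))
v = √(2 × 7.16×10^5 / (0.587 × 201 × 0.231)) = √52540 = 229 m/s

v = 229 m/s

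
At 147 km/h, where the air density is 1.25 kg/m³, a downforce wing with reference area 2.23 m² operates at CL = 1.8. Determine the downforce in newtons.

L = 4180 N

Convert speed: v = 147 km/h ÷ 3.6 = 40.83 m/s.
Dynamic pressure q = ½ρv² = ½ × 1.25 × 40.83² = 1042 Pa.
L = q·S·CL = 1042 × 2.23 × 1.8 = 4180 N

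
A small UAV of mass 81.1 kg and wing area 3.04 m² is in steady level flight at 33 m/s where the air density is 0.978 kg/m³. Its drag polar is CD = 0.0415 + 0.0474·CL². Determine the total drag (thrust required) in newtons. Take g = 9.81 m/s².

D = 85.7 N

Weight W = mg = 81.1 × 9.81 = 795.59 N; in level flight L = W.
Dynamic pressure q = 0.5 × 0.978 × 33² = 532.5 Pa.
CL = W/(q·S) = 795.59 / (532.5 × 3.04) = 0.4915.
CD = 0.0415 + 0.0474 × 0.4915² = 0.05295.
D = q·S·CD = 532.5 × 3.04 × 0.05295 = 85.72 N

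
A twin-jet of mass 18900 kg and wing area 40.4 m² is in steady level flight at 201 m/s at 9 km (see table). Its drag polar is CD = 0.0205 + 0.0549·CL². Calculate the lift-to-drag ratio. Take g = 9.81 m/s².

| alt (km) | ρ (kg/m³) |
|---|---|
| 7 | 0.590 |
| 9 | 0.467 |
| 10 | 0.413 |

At 9 km, from the table: ρ = 0.467 kg/m³.
Weight W = mg = 18900 × 9.81 = 1.8541×10^5 N; in level flight L = W.
q = ½ρv² = ½ × 0.467 × 201² = 9434 Pa.
Required CL = L/(qS) = 1.8541×10^5/(9434·40.4) = 0.4865.
CD = 0.0205 + 0.0549 × 0.4865² = 0.03349.
L/D = CL/CD = 0.4865 / 0.03349 = 14.5

L/D = 14.5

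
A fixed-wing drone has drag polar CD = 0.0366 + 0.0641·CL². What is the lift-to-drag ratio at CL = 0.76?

L/D = 10.3

CD = 0.0366 + 0.0641 × 0.76² = 0.07362
L/D = CL/CD = 0.76 / 0.07362 = 10.3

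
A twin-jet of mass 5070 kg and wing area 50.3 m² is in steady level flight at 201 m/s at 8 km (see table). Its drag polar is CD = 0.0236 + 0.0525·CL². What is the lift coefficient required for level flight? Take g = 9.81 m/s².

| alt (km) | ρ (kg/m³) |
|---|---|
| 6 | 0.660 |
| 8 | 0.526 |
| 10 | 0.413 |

CL = 0.0931

At 8 km, from the table: ρ = 0.526 kg/m³.
Level flight ⇒ L = W = m·g = 5070 × 9.81 = 49737 N.
q = ½ρv² = ½ × 0.526 × 201² = 10630 Pa.
CL = 2W/(ρv²S) = 2×49737/(0.526×201²×50.3) = 0.09306.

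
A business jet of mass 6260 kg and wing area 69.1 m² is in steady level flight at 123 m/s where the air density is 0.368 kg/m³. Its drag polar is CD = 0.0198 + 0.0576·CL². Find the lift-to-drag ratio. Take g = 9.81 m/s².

L/D = 12.4

Weight W = mg = 6260 × 9.81 = 61411 N; in level flight L = W.
Dynamic pressure q = 0.5 × 0.368 × 123² = 2784 Pa.
Required CL = L/(qS) = 61411/(2784·69.1) = 0.3193.
CD = 0.0198 + 0.0576 × 0.3193² = 0.02567.
L/D = CL/CD = 0.3193 / 0.02567 = 12.4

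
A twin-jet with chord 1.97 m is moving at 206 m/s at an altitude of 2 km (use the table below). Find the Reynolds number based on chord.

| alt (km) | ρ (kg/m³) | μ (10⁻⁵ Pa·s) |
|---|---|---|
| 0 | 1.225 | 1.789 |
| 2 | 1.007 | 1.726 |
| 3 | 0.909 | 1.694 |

At 2 km, from the table: ρ = 1.007 kg/m³, μ = 1.726×10⁻⁵ Pa·s.
Re = ρ·v·c/μ = 1.007 × 206 × 1.97 / (1.726×10⁻⁵) = 2.37×10^7

Re = 2.37×10^7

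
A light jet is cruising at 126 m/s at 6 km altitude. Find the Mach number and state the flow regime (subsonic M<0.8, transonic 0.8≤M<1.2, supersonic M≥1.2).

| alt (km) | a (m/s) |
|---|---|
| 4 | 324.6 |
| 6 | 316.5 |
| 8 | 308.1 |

M = 0.398 (subsonic)

At 6 km, from the table: a = 316.5 m/s.
M = v/a = 126 / 316.5 = 0.398
M = 0.398 → subsonic.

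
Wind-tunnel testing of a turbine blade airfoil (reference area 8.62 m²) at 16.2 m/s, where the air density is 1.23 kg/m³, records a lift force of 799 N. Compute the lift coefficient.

From L = ½ρv²S·CL, rearranging gives CL = 2L/(ρv²S).
CL = 2 × 799 / (1.23 × 16.2² × 8.62) = 0.574

CL = 0.574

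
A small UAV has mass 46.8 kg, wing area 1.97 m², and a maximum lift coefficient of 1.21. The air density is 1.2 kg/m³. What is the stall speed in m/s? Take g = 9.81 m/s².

V_stall = 17.9 m/s

At stall, lift equals weight: L = W = m·g = 46.8 × 9.81 = 459.1 N.
From L = ½ρV²S·CL,max = W: V_stall = √(2W/(ρSCL,max)) = √(2·459.1/(1.2·1.97·1.21))
V_stall = √321 = 17.9 m/s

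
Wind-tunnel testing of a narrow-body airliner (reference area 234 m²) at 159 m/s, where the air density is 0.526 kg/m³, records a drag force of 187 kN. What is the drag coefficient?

From D = ½ρv²S·CD, rearranging gives CD = 2D/(ρv²S).
CD = 2 × 1.87×10^5 / (0.526 × 159² × 234) = 0.12

CD = 0.12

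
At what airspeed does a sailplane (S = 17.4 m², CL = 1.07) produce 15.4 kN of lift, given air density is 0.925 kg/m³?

L = ½ρv²S·CL ⇒ v = √(2L/(ρ·S·CL))
v = √(2 × 15400 / (0.925 × 17.4 × 1.07)) = √1788 = 42.3 m/s

v = 42.3 m/s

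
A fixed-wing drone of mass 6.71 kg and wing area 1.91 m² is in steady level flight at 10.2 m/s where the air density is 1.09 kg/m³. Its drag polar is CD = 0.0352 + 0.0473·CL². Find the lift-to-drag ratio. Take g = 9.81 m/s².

Level flight ⇒ L = W = m·g = 6.71 × 9.81 = 65.825 N.
Dynamic pressure q = 0.5 × 1.09 × 10.2² = 56.7 Pa.
Required CL = L/(qS) = 65.825/(56.7·1.91) = 0.6078.
CD = 0.0352 + 0.0473 × 0.6078² = 0.05267.
L/D = CL/CD = 0.6078 / 0.05267 = 11.5

L/D = 11.5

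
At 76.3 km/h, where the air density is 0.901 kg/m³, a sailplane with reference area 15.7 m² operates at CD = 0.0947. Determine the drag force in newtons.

Convert speed: v = 76.3 km/h ÷ 3.6 = 21.19 m/s.
Dynamic pressure q = ½ρv² = ½ × 0.901 × 21.19² = 202.4 Pa.
D = q·S·CD = 202.4 × 15.7 × 0.0947 = 301 N

D = 301 N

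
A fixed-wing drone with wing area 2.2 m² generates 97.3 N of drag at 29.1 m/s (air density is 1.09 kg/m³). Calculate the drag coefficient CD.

From D = ½ρv²S·CD, rearranging gives CD = 2D/(ρv²S).
CD = 2 × 97.3 / (1.09 × 29.1² × 2.2) = 0.0958

CD = 0.0958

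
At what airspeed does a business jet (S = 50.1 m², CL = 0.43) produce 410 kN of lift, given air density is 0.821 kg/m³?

L = ½ρv²S·CL ⇒ v = √(2L/(ρ·S·CL))
v = √(2 × 4.1×10^5 / (0.821 × 50.1 × 0.43)) = √46360 = 215 m/s

v = 215 m/s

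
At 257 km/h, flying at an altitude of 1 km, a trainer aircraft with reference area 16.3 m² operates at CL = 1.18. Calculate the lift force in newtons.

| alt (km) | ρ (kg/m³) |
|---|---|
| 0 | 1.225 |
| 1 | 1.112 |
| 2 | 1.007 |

L = 54500 N

At 1 km, from the table: ρ = 1.112 kg/m³.
Convert speed: v = 257 km/h ÷ 3.6 = 71.39 m/s.
Dynamic pressure q = ½ρv² = ½ × 1.112 × 71.39² = 2834 Pa.
L = q·S·CL = 2834 × 16.3 × 1.18 = 54500 N ≈ 54.5 kN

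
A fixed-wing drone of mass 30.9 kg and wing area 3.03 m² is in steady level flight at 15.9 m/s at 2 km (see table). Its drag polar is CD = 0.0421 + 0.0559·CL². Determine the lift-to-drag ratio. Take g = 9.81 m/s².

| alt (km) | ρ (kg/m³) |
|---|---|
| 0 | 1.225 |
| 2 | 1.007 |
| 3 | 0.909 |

L/D = 10.3

At 2 km, from the table: ρ = 1.007 kg/m³.
Level flight ⇒ L = W = m·g = 30.9 × 9.81 = 303.13 N.
Dynamic pressure q = 0.5 × 1.007 × 15.9² = 127.3 Pa.
CL = W/(q·S) = 303.13 / (127.3 × 3.03) = 0.7859.
CD = 0.0421 + 0.0559 × 0.7859² = 0.07663.
L/D = CL/CD = 0.7859 / 0.07663 = 10.3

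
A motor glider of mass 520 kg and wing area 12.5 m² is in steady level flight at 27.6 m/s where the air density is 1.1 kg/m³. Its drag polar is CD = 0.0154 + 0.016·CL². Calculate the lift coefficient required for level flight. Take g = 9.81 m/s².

CL = 0.974

Level flight ⇒ L = W = m·g = 520 × 9.81 = 5101.2 N.
q = ½ρv² = ½ × 1.1 × 27.6² = 419 Pa.
CL = W/(q·S) = 5101.2 / (419 × 12.5) = 0.9741.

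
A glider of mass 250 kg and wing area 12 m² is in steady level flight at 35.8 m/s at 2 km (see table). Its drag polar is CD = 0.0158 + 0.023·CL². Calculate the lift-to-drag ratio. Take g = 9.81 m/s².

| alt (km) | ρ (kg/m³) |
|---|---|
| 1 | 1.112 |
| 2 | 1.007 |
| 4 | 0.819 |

L/D = 17.5

At 2 km, from the table: ρ = 1.007 kg/m³.
Level flight ⇒ L = W = m·g = 250 × 9.81 = 2452.5 N.
q = ½ρv² = ½ × 1.007 × 35.8² = 645.3 Pa.
CL = W/(q·S) = 2452.5 / (645.3 × 12) = 0.3167.
CD = 0.0158 + 0.023 × 0.3167² = 0.01811.
L/D = CL/CD = 0.3167 / 0.01811 = 17.5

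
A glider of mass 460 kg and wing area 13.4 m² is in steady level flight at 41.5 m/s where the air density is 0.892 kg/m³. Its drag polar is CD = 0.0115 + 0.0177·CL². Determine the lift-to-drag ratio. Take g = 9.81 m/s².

L/D = 29.4

Level flight ⇒ L = W = m·g = 460 × 9.81 = 4512.6 N.
Dynamic pressure q = 0.5 × 0.892 × 41.5² = 768.1 Pa.
Required CL = L/(qS) = 4512.6/(768.1·13.4) = 0.4384.
CD = 0.0115 + 0.0177 × 0.4384² = 0.0149.
L/D = CL/CD = 0.4384 / 0.0149 = 29.4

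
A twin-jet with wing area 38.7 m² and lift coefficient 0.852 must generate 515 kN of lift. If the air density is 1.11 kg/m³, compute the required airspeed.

v = 168 m/s

L = ½ρv²S·CL ⇒ v = √(2L/(ρ·S·CL))
v = √(2 × 5.15×10^5 / (1.11 × 38.7 × 0.852)) = √28140 = 168 m/s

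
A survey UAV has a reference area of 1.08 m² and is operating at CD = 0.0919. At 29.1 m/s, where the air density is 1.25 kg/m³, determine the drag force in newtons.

D = 52.5 N

D = ½ρv²S·CD = ½ × 1.25 × 29.1² × 1.08 × 0.0919 = 52.5 N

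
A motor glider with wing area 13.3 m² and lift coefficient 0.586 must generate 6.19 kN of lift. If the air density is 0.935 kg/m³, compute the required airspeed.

v = 41.2 m/s

L = ½ρv²S·CL ⇒ v = √(2L/(ρ·S·CL))
v = √(2 × 6190 / (0.935 × 13.3 × 0.586)) = √1699 = 41.2 m/s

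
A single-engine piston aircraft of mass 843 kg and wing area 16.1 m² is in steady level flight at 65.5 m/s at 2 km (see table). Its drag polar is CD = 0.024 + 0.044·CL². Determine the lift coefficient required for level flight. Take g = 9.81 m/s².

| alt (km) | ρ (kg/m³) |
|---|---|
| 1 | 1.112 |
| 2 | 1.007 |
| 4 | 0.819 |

CL = 0.238

At 2 km, from the table: ρ = 1.007 kg/m³.
Weight W = mg = 843 × 9.81 = 8269.8 N; in level flight L = W.
q = ½ρv² = ½ × 1.007 × 65.5² = 2160 Pa.
CL = 2W/(ρv²S) = 2×8269.8/(1.007×65.5²×16.1) = 0.2378.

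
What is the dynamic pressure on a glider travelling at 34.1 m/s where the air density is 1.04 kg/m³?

q = ½ρv² = ½ × 1.04 × 34.1² = 605 Pa

q = 605 Pa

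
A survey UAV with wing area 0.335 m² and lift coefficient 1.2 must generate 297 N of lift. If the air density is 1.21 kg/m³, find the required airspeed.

L = ½ρv²S·CL ⇒ v = √(2L/(ρ·S·CL))
v = √(2 × 297 / (1.21 × 0.335 × 1.2)) = √1221 = 34.9 m/s

v = 34.9 m/s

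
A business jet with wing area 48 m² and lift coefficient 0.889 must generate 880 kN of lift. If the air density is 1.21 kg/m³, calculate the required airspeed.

L = ½ρv²S·CL ⇒ v = √(2L/(ρ·S·CL))
v = √(2 × 8.8×10^5 / (1.21 × 48 × 0.889)) = √34090 = 185 m/s

v = 185 m/s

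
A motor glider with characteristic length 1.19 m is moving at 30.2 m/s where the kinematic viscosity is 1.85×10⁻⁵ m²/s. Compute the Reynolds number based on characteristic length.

Re = v·c/ν = 30.2 × 1.19 / (1.85×10⁻⁵) = 1.94×10^6

Re = 1.94×10^6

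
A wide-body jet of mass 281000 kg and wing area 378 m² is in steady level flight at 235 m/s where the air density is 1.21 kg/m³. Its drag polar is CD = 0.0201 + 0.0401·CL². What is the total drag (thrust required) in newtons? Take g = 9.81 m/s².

D = 2.78×10^5 N

Level flight ⇒ L = W = m·g = 281000 × 9.81 = 2.7566×10^6 N.
q = ½ρv² = ½ × 1.21 × 235² = 33410 Pa.
CL = W/(q·S) = 2.7566×10^6 / (33410 × 378) = 0.2183.
CD = 0.0201 + 0.0401 × 0.2183² = 0.02201.
D = q·S·CD = 33410 × 378 × 0.02201 = 2.78×10^5 N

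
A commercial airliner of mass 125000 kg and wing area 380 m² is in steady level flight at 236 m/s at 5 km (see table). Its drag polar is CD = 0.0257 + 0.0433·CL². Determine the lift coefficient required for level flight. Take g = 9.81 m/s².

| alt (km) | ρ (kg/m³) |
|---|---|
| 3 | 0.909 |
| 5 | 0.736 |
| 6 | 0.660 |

At 5 km, from the table: ρ = 0.736 kg/m³.
In steady level flight, lift balances weight: W = mg = 125000 × 9.81 = 1.2262×10^6 N.
Dynamic pressure q = 0.5 × 0.736 × 236² = 20500 Pa.
CL = 2W/(ρv²S) = 2×1.2262×10^6/(0.736×236²×380) = 0.1574.

CL = 0.157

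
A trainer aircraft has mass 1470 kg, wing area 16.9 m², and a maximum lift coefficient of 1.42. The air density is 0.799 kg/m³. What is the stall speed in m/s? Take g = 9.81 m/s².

V_stall = 38.8 m/s

Stall occurs when L = W at CL,max. W = mg = 1470 × 9.81 = 14420 N.
V_stall = √(2W/(ρ·S·CL,max)) = √(2 × 14420 / (0.799 × 16.9 × 1.42))
V_stall = √1504 = 38.8 m/s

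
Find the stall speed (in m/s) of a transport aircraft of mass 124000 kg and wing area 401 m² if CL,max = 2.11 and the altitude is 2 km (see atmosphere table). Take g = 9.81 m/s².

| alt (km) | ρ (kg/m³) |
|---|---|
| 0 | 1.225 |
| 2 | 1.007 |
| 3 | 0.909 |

V_stall = 53.4 m/s

At 2 km, from the table: ρ = 1.007 kg/m³.
Weight W = mg = 124000 × 9.81 = 1.216×10^6 N.
V_stall = √(2W/(ρ·S·CL,max)) = √(2 × 1.216×10^6 / (1.007 × 401 × 2.11))
V_stall = √2855 = 53.4 m/s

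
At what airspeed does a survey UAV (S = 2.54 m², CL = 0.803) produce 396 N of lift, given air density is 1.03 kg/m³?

L = ½ρv²S·CL ⇒ v = √(2L/(ρ·S·CL))
v = √(2 × 396 / (1.03 × 2.54 × 0.803)) = √377 = 19.4 m/s

v = 19.4 m/s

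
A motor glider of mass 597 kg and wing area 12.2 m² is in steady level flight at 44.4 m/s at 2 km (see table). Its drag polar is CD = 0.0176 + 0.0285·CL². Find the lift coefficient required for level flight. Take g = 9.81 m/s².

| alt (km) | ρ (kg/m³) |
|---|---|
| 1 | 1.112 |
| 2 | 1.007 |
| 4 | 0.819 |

At 2 km, from the table: ρ = 1.007 kg/m³.
Weight W = mg = 597 × 9.81 = 5856.6 N; in level flight L = W.
Dynamic pressure q = 0.5 × 1.007 × 44.4² = 992.6 Pa.
CL = 2W/(ρv²S) = 2×5856.6/(1.007×44.4²×12.2) = 0.4836.

CL = 0.484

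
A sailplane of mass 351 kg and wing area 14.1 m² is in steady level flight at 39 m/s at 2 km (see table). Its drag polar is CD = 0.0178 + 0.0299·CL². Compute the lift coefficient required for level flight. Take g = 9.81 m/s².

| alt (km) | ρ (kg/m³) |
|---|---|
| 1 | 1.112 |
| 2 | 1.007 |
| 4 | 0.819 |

CL = 0.319

At 2 km, from the table: ρ = 1.007 kg/m³.
Weight W = mg = 351 × 9.81 = 3443.3 N; in level flight L = W.
Dynamic pressure q = 0.5 × 1.007 × 39² = 765.8 Pa.
CL = W/(q·S) = 3443.3 / (765.8 × 14.1) = 0.3189.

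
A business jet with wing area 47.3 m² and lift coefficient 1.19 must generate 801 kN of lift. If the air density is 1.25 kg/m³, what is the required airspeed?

v = 151 m/s

L = ½ρv²S·CL ⇒ v = √(2L/(ρ·S·CL))
v = √(2 × 8.01×10^5 / (1.25 × 47.3 × 1.19)) = √22770 = 151 m/s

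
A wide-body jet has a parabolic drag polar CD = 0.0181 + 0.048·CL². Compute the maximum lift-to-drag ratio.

For CD = CD0 + K·CL², (L/D)max occurs at CL* = √(CD0/K) and equals 1/(2√(K·CD0)).
(L/D)max = 1/(2√(0.048 × 0.0181)) = 1/(2 × 0.02948) = 17

(L/D)max = 17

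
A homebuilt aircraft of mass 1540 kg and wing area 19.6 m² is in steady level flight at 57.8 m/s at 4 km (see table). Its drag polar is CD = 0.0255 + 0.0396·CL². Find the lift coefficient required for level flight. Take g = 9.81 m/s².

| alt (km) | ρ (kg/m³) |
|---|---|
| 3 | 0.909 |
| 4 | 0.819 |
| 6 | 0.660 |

CL = 0.563

At 4 km, from the table: ρ = 0.819 kg/m³.
Weight W = mg = 1540 × 9.81 = 15107 N; in level flight L = W.
q = ½ρv² = ½ × 0.819 × 57.8² = 1368 Pa.
CL = 2W/(ρv²S) = 2×15107/(0.819×57.8²×19.6) = 0.5634.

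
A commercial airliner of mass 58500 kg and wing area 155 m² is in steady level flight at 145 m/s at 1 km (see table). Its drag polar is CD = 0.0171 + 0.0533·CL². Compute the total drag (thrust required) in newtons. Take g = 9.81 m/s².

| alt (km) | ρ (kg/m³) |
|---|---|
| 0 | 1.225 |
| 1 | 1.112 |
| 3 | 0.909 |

D = 40700 N

At 1 km, from the table: ρ = 1.112 kg/m³.
Level flight ⇒ L = W = m·g = 58500 × 9.81 = 5.7388×10^5 N.
q = ½ρv² = ½ × 1.112 × 145² = 11690 Pa.
CL = 2W/(ρv²S) = 2×5.7388×10^5/(1.112×145²×155) = 0.3167.
CD = 0.0171 + 0.0533 × 0.3167² = 0.02245.
D = q·S·CD = 11690 × 155 × 0.02245 = 40670 N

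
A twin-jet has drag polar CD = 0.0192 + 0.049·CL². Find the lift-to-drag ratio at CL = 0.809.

CD = 0.0192 + 0.049 × 0.809² = 0.05127
L/D = CL/CD = 0.809 / 0.05127 = 15.8

L/D = 15.8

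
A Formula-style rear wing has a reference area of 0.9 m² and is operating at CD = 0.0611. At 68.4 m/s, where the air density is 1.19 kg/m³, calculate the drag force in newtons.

D = 153 N

Dynamic pressure q = ½ρv² = ½ × 1.19 × 68.4² = 2784 Pa.
D = q·S·CD = 2784 × 0.9 × 0.0611 = 153 N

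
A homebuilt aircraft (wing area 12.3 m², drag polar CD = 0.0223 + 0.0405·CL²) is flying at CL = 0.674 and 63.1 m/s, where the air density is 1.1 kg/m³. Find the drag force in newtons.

D = 1100 N

CD = 0.0223 + 0.0405 × 0.674² = 0.0407
D = ½ρv²S·CD = ½ × 1.1 × 63.1² × 12.3 × 0.0407 = 1100 N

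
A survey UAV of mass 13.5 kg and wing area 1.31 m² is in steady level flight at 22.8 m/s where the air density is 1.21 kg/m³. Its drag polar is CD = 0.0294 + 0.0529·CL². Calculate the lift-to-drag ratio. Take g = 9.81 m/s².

L/D = 9.22

In steady level flight, lift balances weight: W = mg = 13.5 × 9.81 = 132.44 N.
Dynamic pressure q = 0.5 × 1.21 × 22.8² = 314.5 Pa.
CL = W/(q·S) = 132.44 / (314.5 × 1.31) = 0.3214.
CD = 0.0294 + 0.0529 × 0.3214² = 0.03487.
L/D = CL/CD = 0.3214 / 0.03487 = 9.22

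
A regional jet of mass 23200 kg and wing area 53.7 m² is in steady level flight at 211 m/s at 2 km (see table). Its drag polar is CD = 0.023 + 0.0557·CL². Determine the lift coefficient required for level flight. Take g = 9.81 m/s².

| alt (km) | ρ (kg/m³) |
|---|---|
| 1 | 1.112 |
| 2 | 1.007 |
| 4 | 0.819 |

CL = 0.189

At 2 km, from the table: ρ = 1.007 kg/m³.
Weight W = mg = 23200 × 9.81 = 2.2759×10^5 N; in level flight L = W.
q = ½ρv² = ½ × 1.007 × 211² = 22420 Pa.
CL = W/(q·S) = 2.2759×10^5 / (22420 × 53.7) = 0.1891.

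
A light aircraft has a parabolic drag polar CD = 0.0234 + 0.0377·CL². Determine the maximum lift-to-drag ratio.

(L/D)max = 16.8

For CD = CD0 + K·CL², (L/D)max occurs at CL* = √(CD0/K) and equals 1/(2√(K·CD0)).
(L/D)max = 1/(2√(0.0377 × 0.0234)) = 1/(2 × 0.0297) = 16.8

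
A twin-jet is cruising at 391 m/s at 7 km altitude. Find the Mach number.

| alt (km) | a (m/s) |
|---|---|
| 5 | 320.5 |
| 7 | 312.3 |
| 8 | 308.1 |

At 7 km, from the table: a = 312.3 m/s.
M = v/a = 391 / 312.3 = 1.25

M = 1.25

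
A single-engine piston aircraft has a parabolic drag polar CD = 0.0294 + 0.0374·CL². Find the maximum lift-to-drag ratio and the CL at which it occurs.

For CD = CD0 + K·CL², (L/D)max occurs at CL* = √(CD0/K) and equals 1/(2√(K·CD0)).
(L/D)max = 1/(2√(0.0374 × 0.0294)) = 1/(2 × 0.03316) = 15.1
CL* = √(0.0294/0.0374) = 0.887

(L/D)max = 15.1, at CL = 0.887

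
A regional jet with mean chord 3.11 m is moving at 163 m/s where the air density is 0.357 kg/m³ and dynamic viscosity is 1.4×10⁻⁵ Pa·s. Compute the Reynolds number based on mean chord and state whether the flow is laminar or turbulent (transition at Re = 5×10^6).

Re = 1.29×10^7 (turbulent)

Re = ρ·v·c/μ = 0.357 × 163 × 3.11 / (1.4×10⁻⁵) = 1.29×10^7
Since 1.29×10^7 > 5×10^6, the flow is turbulent.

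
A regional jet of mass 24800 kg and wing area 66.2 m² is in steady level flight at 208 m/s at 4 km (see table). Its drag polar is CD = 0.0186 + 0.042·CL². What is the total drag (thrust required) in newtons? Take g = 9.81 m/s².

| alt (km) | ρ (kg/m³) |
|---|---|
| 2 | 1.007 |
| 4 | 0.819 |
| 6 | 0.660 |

At 4 km, from the table: ρ = 0.819 kg/m³.
Level flight ⇒ L = W = m·g = 24800 × 9.81 = 2.4329×10^5 N.
q = ½ρv² = ½ × 0.819 × 208² = 17720 Pa.
CL = 2W/(ρv²S) = 2×2.4329×10^5/(0.819×208²×66.2) = 0.2074.
CD = 0.0186 + 0.042 × 0.2074² = 0.02041.
D = q·S·CD = 17720 × 66.2 × 0.02041 = 23930 N

D = 23900 N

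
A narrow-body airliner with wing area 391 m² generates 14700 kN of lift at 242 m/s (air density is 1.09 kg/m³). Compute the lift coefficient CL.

CL = 1.18

From L = ½ρv²S·CL, rearranging gives CL = 2L/(ρv²S).
CL = 2 × 1.47×10^7 / (1.09 × 242² × 391) = 1.18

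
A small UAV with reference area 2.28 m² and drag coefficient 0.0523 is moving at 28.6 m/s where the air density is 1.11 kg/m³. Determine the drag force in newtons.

D = 54.1 N

Dynamic pressure q = ½ρv² = ½ × 1.11 × 28.6² = 454 Pa.
D = q·S·CD = 454 × 2.28 × 0.0523 = 54.1 N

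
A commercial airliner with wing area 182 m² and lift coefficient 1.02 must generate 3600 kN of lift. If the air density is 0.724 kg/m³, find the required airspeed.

v = 231 m/s

L = ½ρv²S·CL ⇒ v = √(2L/(ρ·S·CL))
v = √(2 × 3.6×10^6 / (0.724 × 182 × 1.02)) = √53570 = 231 m/s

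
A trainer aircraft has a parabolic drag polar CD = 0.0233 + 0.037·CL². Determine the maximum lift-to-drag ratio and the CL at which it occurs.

(L/D)max = 17, at CL = 0.794

For CD = CD0 + K·CL², (L/D)max occurs at CL* = √(CD0/K) and equals 1/(2√(K·CD0)).
(L/D)max = 1/(2√(0.037 × 0.0233)) = 1/(2 × 0.02936) = 17
CL* = √(0.0233/0.037) = 0.794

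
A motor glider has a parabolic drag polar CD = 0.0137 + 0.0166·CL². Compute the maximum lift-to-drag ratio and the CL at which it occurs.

(L/D)max = 33.2, at CL = 0.908

For CD = CD0 + K·CL², (L/D)max occurs at CL* = √(CD0/K) and equals 1/(2√(K·CD0)).
(L/D)max = 1/(2√(0.0166 × 0.0137)) = 1/(2 × 0.01508) = 33.2
CL* = √(0.0137/0.0166) = 0.908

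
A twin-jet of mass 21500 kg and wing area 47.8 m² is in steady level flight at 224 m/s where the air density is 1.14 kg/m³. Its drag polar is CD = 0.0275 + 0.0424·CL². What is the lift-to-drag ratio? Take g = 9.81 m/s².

L/D = 5.41

Weight W = mg = 21500 × 9.81 = 2.1092×10^5 N; in level flight L = W.
Dynamic pressure q = 0.5 × 1.14 × 224² = 28600 Pa.
CL = W/(q·S) = 2.1092×10^5 / (28600 × 47.8) = 0.1543.
CD = 0.0275 + 0.0424 × 0.1543² = 0.02851.
L/D = CL/CD = 0.1543 / 0.02851 = 5.41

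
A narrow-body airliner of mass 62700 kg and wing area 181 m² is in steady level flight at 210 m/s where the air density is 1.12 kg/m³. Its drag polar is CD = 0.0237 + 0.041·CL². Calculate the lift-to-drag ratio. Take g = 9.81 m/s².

Level flight ⇒ L = W = m·g = 62700 × 9.81 = 6.1509×10^5 N.
q = ½ρv² = ½ × 1.12 × 210² = 24700 Pa.
Required CL = L/(qS) = 6.1509×10^5/(24700·181) = 0.1376.
CD = 0.0237 + 0.041 × 0.1376² = 0.02448.
L/D = CL/CD = 0.1376 / 0.02448 = 5.62

L/D = 5.62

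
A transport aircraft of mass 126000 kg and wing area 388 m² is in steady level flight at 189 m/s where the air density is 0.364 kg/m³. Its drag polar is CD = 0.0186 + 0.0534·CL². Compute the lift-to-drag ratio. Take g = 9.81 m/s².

L/D = 15.6

Weight W = mg = 126000 × 9.81 = 1.2361×10^6 N; in level flight L = W.
Dynamic pressure q = 0.5 × 0.364 × 189² = 6501 Pa.
CL = W/(q·S) = 1.2361×10^6 / (6501 × 388) = 0.49.
CD = 0.0186 + 0.0534 × 0.49² = 0.03142.
L/D = CL/CD = 0.49 / 0.03142 = 15.6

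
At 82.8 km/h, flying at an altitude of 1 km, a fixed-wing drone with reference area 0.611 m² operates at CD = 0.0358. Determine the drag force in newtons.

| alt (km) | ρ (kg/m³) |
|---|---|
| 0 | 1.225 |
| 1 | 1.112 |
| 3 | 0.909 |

At 1 km, from the table: ρ = 1.112 kg/m³.
Convert speed: v = 82.8 km/h ÷ 3.6 = 23 m/s.
D = ½ρv²S·CD = ½ × 1.112 × 23² × 0.611 × 0.0358 = 6.43 N

D = 6.43 N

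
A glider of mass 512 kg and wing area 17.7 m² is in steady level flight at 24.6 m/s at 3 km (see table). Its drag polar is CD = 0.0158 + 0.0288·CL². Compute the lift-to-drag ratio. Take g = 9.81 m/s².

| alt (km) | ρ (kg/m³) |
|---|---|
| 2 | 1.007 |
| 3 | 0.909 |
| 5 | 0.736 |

L/D = 22.2

At 3 km, from the table: ρ = 0.909 kg/m³.
Level flight ⇒ L = W = m·g = 512 × 9.81 = 5022.7 N.
Dynamic pressure q = 0.5 × 0.909 × 24.6² = 275 Pa.
CL = 2W/(ρv²S) = 2×5022.7/(0.909×24.6²×17.7) = 1.032.
CD = 0.0158 + 0.0288 × 1.032² = 0.04646.
L/D = CL/CD = 1.032 / 0.04646 = 22.2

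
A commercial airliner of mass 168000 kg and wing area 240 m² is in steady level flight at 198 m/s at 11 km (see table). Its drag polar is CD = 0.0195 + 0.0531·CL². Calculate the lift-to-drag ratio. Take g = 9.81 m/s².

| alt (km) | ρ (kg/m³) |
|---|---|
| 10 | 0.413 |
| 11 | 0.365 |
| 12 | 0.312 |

At 11 km, from the table: ρ = 0.365 kg/m³.
Level flight ⇒ L = W = m·g = 168000 × 9.81 = 1.6481×10^6 N.
q = ½ρv² = ½ × 0.365 × 198² = 7155 Pa.
CL = 2W/(ρv²S) = 2×1.6481×10^6/(0.365×198²×240) = 0.9598.
CD = 0.0195 + 0.0531 × 0.9598² = 0.06842.
L/D = CL/CD = 0.9598 / 0.06842 = 14

L/D = 14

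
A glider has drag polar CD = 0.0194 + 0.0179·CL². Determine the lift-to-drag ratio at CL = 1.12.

CD = 0.0194 + 0.0179 × 1.12² = 0.04185
L/D = CL/CD = 1.12 / 0.04185 = 26.8

L/D = 26.8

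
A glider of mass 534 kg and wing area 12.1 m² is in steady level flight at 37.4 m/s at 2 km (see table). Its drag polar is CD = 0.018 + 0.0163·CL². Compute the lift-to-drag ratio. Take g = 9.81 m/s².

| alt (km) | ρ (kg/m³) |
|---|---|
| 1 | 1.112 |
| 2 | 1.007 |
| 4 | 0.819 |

L/D = 25.4

At 2 km, from the table: ρ = 1.007 kg/m³.
Level flight ⇒ L = W = m·g = 534 × 9.81 = 5238.5 N.
Dynamic pressure q = 0.5 × 1.007 × 37.4² = 704.3 Pa.
CL = 2W/(ρv²S) = 2×5238.5/(1.007×37.4²×12.1) = 0.6147.
CD = 0.018 + 0.0163 × 0.6147² = 0.02416.
L/D = CL/CD = 0.6147 / 0.02416 = 25.4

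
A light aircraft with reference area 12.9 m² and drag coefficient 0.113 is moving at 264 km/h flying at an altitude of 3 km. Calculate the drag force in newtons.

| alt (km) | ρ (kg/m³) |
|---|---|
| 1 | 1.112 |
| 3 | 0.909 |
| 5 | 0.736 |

D = 3560 N

At 3 km, from the table: ρ = 0.909 kg/m³.
Convert speed: v = 264 km/h ÷ 3.6 = 73.33 m/s.
D = ½ρv²S·CD = ½ × 0.909 × 73.33² × 12.9 × 0.113 = 3560 N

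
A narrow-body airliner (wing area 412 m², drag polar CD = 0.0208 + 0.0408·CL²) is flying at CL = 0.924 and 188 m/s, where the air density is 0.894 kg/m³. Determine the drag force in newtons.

D = 3.62×10^5 N

CD = 0.0208 + 0.0408 × 0.924² = 0.05563
D = ½ρv²S·CD = ½ × 0.894 × 188² × 412 × 0.05563 = 3.62×10^5 N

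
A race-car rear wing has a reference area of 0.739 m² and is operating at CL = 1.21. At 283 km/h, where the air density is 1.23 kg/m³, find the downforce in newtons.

Convert speed: v = 283 km/h ÷ 3.6 = 78.61 m/s.
Dynamic pressure q = ½ρv² = ½ × 1.23 × 78.61² = 3801 Pa.
L = q·S·CL = 3801 × 0.739 × 1.21 = 3400 N

L = 3400 N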